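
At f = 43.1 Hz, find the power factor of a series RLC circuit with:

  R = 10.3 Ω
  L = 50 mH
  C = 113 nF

Step 1 — Angular frequency: ω = 2π·f = 2π·43.1 = 270.8 rad/s.
Step 2 — Component impedances:
  R: Z = R = 10.3 Ω
  L: Z = jωL = j·270.8·0.05 = 0 + j13.54 Ω
  C: Z = 1/(jωC) = -j/(ω·C) = 0 - j3.268e+04 Ω
Step 3 — Series combination: Z_total = R + L + C = 10.3 - j3.267e+04 Ω = 3.267e+04∠-90.0° Ω.
Step 4 — Power factor: PF = cos(φ) = Re(Z)/|Z| = 10.3/3.267e+04 = 0.0003153.
Step 5 — Type: Im(Z) = -3.267e+04 ⇒ leading (phase φ = -90.0°).

PF = 0.0003153 (leading, φ = -90.0°)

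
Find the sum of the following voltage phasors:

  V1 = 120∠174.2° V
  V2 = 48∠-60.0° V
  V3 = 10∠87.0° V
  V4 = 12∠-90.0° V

Step 1 — Convert each phasor to rectangular form:
  V1 = 120·(cos(174.2°) + j·sin(174.2°)) = -119.4 + j12.13 V
  V2 = 48·(cos(-60.0°) + j·sin(-60.0°)) = 24 - j41.57 V
  V3 = 10·(cos(87.0°) + j·sin(87.0°)) = 0.5234 + j9.986 V
  V4 = 12·(cos(-90.0°) + j·sin(-90.0°)) = 0 - j12 V
Step 2 — Sum components: V_total = -94.86 - j31.46 V.
Step 3 — Convert to polar: |V_total| = 99.94 V, ∠V_total = -161.7°.

V_total = 99.94∠-161.7° V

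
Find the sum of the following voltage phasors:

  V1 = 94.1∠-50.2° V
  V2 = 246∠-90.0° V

Step 1 — Convert each phasor to rectangular form:
  V1 = 94.1·(cos(-50.2°) + j·sin(-50.2°)) = 60.23 - j72.3 V
  V2 = 246·(cos(-90.0°) + j·sin(-90.0°)) = 0 - j246 V
Step 2 — Sum components: V_total = 60.23 - j318.3 V.
Step 3 — Convert to polar: |V_total| = 323.9 V, ∠V_total = -79.3°.

V_total = 323.9∠-79.3° V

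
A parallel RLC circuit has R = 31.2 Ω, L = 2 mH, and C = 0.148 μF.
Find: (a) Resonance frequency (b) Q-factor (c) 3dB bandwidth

Step 1 — Resonance: ω₀ = 1/√(LC) = 1/√(0.002·1.48e-07) = 5.812e+04 rad/s.
Step 2 — f₀ = ω₀/(2π) = 9251 Hz.
Step 3 — Parallel Q: Q = R/(ω₀L) = 31.2/(5.812e+04·0.002) = 0.2684.
Step 4 — Bandwidth: Δω = ω₀/Q = 2.166e+05 rad/s; BW = Δω/(2π) = 3.447e+04 Hz.

(a) f₀ = 9251 Hz  (b) Q = 0.2684  (c) BW = 3.447e+04 Hz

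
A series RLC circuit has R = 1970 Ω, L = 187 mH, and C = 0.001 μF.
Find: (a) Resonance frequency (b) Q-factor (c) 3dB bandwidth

Step 1 — Resonance: ω₀ = 1/√(LC) = 1/√(0.187·1e-09) = 7.313e+04 rad/s.
Step 2 — f₀ = ω₀/(2π) = 1.164e+04 Hz.
Step 3 — Series Q: Q = ω₀L/R = 7.313e+04·0.187/1970 = 6.942.
Step 4 — Bandwidth: Δω = ω₀/Q = 1.053e+04 rad/s; BW = Δω/(2π) = 1677 Hz.

(a) f₀ = 1.164e+04 Hz  (b) Q = 6.942  (c) BW = 1677 Hz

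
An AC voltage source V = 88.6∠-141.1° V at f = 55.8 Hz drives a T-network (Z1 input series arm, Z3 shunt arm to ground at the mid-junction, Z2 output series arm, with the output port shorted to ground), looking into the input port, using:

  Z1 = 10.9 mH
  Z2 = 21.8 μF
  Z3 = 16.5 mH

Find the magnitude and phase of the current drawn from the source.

Step 1 — Angular frequency: ω = 2π·f = 2π·55.8 = 350.6 rad/s.
Step 2 — Component impedances:
  Z1: Z = jωL = j·350.6·0.0109 = 0 + j3.822 Ω
  Z2: Z = 1/(jωC) = -j/(ω·C) = 0 - j130.8 Ω
  Z3: Z = jωL = j·350.6·0.0165 = 0 + j5.785 Ω
Step 3 — With the output port shorted to ground, the output series arm Z2 runs from the junction to ground; the shunt arm Z3 also runs from the junction to ground. They appear in parallel: Z3 || Z2 = 0 + j6.053 Ω.
Step 4 — Series with input arm Z1: Z_in = Z1 + (Z3 || Z2) = 0 + j9.874 Ω = 9.874∠90.0° Ω.
Step 5 — Source phasor: V = 88.6∠-141.1° V = -68.95 - j55.64 V.
Step 6 — Ohm's law: I = V / Z_total = (-68.95 - j55.64) / (0 + j9.874) = -5.635 + j6.983 A.
Step 7 — Convert to polar: |I| = 8.973 A, ∠I = 128.9°.

I = 8.973∠128.9° A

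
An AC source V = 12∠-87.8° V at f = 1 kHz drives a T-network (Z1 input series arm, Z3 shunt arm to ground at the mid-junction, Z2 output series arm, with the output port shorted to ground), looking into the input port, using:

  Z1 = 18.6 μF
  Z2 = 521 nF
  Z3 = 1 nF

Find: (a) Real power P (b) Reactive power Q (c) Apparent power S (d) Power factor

Step 1 — Angular frequency: ω = 2π·f = 2π·1000 = 6283 rad/s.
Step 2 — Component impedances:
  Z1: Z = 1/(jωC) = -j/(ω·C) = 0 - j8.557 Ω
  Z2: Z = 1/(jωC) = -j/(ω·C) = 0 - j305.5 Ω
  Z3: Z = 1/(jωC) = -j/(ω·C) = 0 - j1.592e+05 Ω
Step 3 — With the output port shorted to ground, the output series arm Z2 runs from the junction to ground; the shunt arm Z3 also runs from the junction to ground. They appear in parallel: Z3 || Z2 = 0 - j304.9 Ω.
Step 4 — Series with input arm Z1: Z_in = Z1 + (Z3 || Z2) = 0 - j313.5 Ω = 313.5∠-90.0° Ω.
Step 5 — Source phasor: V = 12∠-87.8° V = 0.4607 - j11.99 V.
Step 6 — Current: I = V / Z = 0.03826 + j0.00147 A = 0.03828∠2.2° A.
Step 7 — Complex power: S = V·I* = 0 - j0.4594 VA.
Step 8 — Real power: P = Re(S) = 0 W.
Step 9 — Reactive power: Q = Im(S) = -0.4594 VAR.
Step 10 — Apparent power: |S| = 0.4594 VA.
Step 11 — Power factor: PF = P/|S| = 0 (leading).

(a) P = 0 W  (b) Q = -0.4594 VAR  (c) S = 0.4594 VA  (d) PF = 0 (leading)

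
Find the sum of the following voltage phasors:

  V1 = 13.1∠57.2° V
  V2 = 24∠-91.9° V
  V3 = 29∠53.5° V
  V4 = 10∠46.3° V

Step 1 — Convert each phasor to rectangular form:
  V1 = 13.1·(cos(57.2°) + j·sin(57.2°)) = 7.096 + j11.01 V
  V2 = 24·(cos(-91.9°) + j·sin(-91.9°)) = -0.7957 - j23.99 V
  V3 = 29·(cos(53.5°) + j·sin(53.5°)) = 17.25 + j23.31 V
  V4 = 10·(cos(46.3°) + j·sin(46.3°)) = 6.909 + j7.23 V
Step 2 — Sum components: V_total = 30.46 + j17.57 V.
Step 3 — Convert to polar: |V_total| = 35.16 V, ∠V_total = 30.0°.

V_total = 35.16∠30.0° V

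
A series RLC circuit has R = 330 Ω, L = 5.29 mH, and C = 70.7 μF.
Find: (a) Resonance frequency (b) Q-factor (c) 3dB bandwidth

Step 1 — Resonance condition Im(Z)=0 gives ω₀ = 1/√(LC).
Step 2 — ω₀ = 1/√(0.00529·7.07e-05) = 1635 rad/s.
Step 3 — f₀ = ω₀/(2π) = 260.2 Hz.
Step 4 — Series Q: Q = ω₀L/R = 1635·0.00529/330 = 0.02621.
Step 5 — 3dB bandwidth: Δω = ω₀/Q = 6.238e+04 rad/s; BW = Δω/(2π) = 9928 Hz.

(a) f₀ = 260.2 Hz  (b) Q = 0.02621  (c) BW = 9928 Hz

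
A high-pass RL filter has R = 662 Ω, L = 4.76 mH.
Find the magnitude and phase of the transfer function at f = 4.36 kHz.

Step 1 — Angular frequency: ω = 2π·4360 = 2.739e+04 rad/s.
Step 2 — Transfer function: H(jω) = jωL/(R + jωL).
Step 3 — Numerator jωL = j·130.4; denominator R + jωL = 662 + j130.4.
Step 4 — H = 0.03735 + j0.1896.
Step 5 — Magnitude: |H| = 0.1933 (-14.3 dB); phase: φ = 78.9°.

|H| = 0.1933 (-14.3 dB), φ = 78.9°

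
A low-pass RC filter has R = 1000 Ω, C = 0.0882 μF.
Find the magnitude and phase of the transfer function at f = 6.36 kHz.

Step 1 — Angular frequency: ω = 2π·6360 = 3.996e+04 rad/s.
Step 2 — Transfer function: H(jω) = 1/(1 + jωRC).
Step 3 — Denominator: 1 + jωRC = 1 + j·3.996e+04·1000·8.82e-08 = 1 + j3.525.
Step 4 — H = 0.0745 - j0.2626.
Step 5 — Magnitude: |H| = 0.2729 (-11.3 dB); phase: φ = -74.2°.

|H| = 0.2729 (-11.3 dB), φ = -74.2°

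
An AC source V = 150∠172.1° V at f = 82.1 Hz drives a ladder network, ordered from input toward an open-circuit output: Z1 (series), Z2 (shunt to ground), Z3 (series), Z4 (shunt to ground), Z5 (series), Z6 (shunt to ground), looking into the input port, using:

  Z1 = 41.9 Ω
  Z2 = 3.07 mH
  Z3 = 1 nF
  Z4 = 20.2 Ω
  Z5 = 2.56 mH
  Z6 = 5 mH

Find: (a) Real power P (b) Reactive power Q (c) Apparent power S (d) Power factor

Step 1 — Angular frequency: ω = 2π·f = 2π·82.1 = 515.8 rad/s.
Step 2 — Component impedances:
  Z1: Z = R = 41.9 Ω
  Z2: Z = jωL = j·515.8·0.00307 = 0 + j1.584 Ω
  Z3: Z = 1/(jωC) = -j/(ω·C) = 0 - j1.939e+06 Ω
  Z4: Z = R = 20.2 Ω
  Z5: Z = jωL = j·515.8·0.00256 = 0 + j1.321 Ω
  Z6: Z = jωL = j·515.8·0.005 = 0 + j2.579 Ω
Step 3 — Ladder network (open output): work backward from the far end, alternating series and parallel combinations. Z_in = 41.9 + j1.584 Ω = 41.93∠2.2° Ω.
Step 4 — Source phasor: V = 150∠172.1° V = -148.6 + j20.62 V.
Step 5 — Current: I = V / Z = -3.522 + j0.6252 A = 3.577∠169.9° A.
Step 6 — Complex power: S = V·I* = 536.2 + j20.27 VA.
Step 7 — Real power: P = Re(S) = 536.2 W.
Step 8 — Reactive power: Q = Im(S) = 20.27 VAR.
Step 9 — Apparent power: |S| = 536.6 VA.
Step 10 — Power factor: PF = P/|S| = 0.9993 (lagging).

(a) P = 536.2 W  (b) Q = 20.27 VAR  (c) S = 536.6 VA  (d) PF = 0.9993 (lagging)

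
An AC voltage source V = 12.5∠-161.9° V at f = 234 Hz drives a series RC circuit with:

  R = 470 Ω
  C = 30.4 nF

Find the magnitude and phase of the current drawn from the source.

Step 1 — Angular frequency: ω = 2π·f = 2π·234 = 1470 rad/s.
Step 2 — Component impedances:
  R: Z = R = 470 Ω
  C: Z = 1/(jωC) = -j/(ω·C) = 0 - j2.237e+04 Ω
Step 3 — Series combination: Z_total = R + C = 470 - j2.237e+04 Ω = 2.238e+04∠-88.8° Ω.
Step 4 — Source phasor: V = 12.5∠-161.9° V = -11.88 - j3.883 V.
Step 5 — Ohm's law: I = V / Z_total = (-11.88 - j3.883) / (470 - j2.237e+04) = 0.0001623 - j0.0005345 A.
Step 6 — Convert to polar: |I| = 0.0005586 A, ∠I = -73.1°.

I = 0.0005586∠-73.1° A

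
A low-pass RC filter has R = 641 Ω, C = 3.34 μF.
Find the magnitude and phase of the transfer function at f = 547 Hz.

Step 1 — Angular frequency: ω = 2π·547 = 3437 rad/s.
Step 2 — Transfer function: H(jω) = 1/(1 + jωRC).
Step 3 — Denominator: 1 + jωRC = 1 + j·3437·641·3.34e-06 = 1 + j7.358.
Step 4 — H = 0.01813 - j0.1334.
Step 5 — Magnitude: |H| = 0.1347 (-17.4 dB); phase: φ = -82.3°.

|H| = 0.1347 (-17.4 dB), φ = -82.3°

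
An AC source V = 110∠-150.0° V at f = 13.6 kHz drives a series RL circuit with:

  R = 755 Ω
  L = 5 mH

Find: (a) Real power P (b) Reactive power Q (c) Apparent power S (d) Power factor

Step 1 — Angular frequency: ω = 2π·f = 2π·1.36e+04 = 8.545e+04 rad/s.
Step 2 — Component impedances:
  R: Z = R = 755 Ω
  L: Z = jωL = j·8.545e+04·0.005 = 0 + j427.3 Ω
Step 3 — Series combination: Z_total = R + L = 755 + j427.3 Ω = 867.5∠29.5° Ω.
Step 4 — Source phasor: V = 110∠-150.0° V = -95.26 - j55 V.
Step 5 — Current: I = V / Z = -0.1268 - j0.001094 A = 0.1268∠-179.5° A.
Step 6 — Complex power: S = V·I* = 12.14 + j6.87 VA.
Step 7 — Real power: P = Re(S) = 12.14 W.
Step 8 — Reactive power: Q = Im(S) = 6.87 VAR.
Step 9 — Apparent power: |S| = 13.95 VA.
Step 10 — Power factor: PF = P/|S| = 0.8703 (lagging).

(a) P = 12.14 W  (b) Q = 6.87 VAR  (c) S = 13.95 VA  (d) PF = 0.8703 (lagging)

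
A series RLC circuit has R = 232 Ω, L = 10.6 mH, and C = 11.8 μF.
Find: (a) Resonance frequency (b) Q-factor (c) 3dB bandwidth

Step 1 — Resonance condition Im(Z)=0 gives ω₀ = 1/√(LC).
Step 2 — ω₀ = 1/√(0.0106·1.18e-05) = 2828 rad/s.
Step 3 — f₀ = ω₀/(2π) = 450 Hz.
Step 4 — Series Q: Q = ω₀L/R = 2828·0.0106/232 = 0.1292.
Step 5 — 3dB bandwidth: Δω = ω₀/Q = 2.189e+04 rad/s; BW = Δω/(2π) = 3483 Hz.

(a) f₀ = 450 Hz  (b) Q = 0.1292  (c) BW = 3483 Hz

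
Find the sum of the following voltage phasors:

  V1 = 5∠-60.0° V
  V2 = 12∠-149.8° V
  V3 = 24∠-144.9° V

Step 1 — Convert each phasor to rectangular form:
  V1 = 5·(cos(-60.0°) + j·sin(-60.0°)) = 2.5 - j4.33 V
  V2 = 12·(cos(-149.8°) + j·sin(-149.8°)) = -10.37 - j6.036 V
  V3 = 24·(cos(-144.9°) + j·sin(-144.9°)) = -19.64 - j13.8 V
Step 2 — Sum components: V_total = -27.51 - j24.17 V.
Step 3 — Convert to polar: |V_total| = 36.61 V, ∠V_total = -138.7°.

V_total = 36.61∠-138.7° V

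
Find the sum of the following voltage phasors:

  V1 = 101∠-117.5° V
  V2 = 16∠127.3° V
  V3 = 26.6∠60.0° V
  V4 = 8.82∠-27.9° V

Step 1 — Convert each phasor to rectangular form:
  V1 = 101·(cos(-117.5°) + j·sin(-117.5°)) = -46.64 - j89.59 V
  V2 = 16·(cos(127.3°) + j·sin(127.3°)) = -9.696 + j12.73 V
  V3 = 26.6·(cos(60.0°) + j·sin(60.0°)) = 13.3 + j23.04 V
  V4 = 8.82·(cos(-27.9°) + j·sin(-27.9°)) = 7.795 - j4.127 V
Step 2 — Sum components: V_total = -35.24 - j57.95 V.
Step 3 — Convert to polar: |V_total| = 67.82 V, ∠V_total = -121.3°.

V_total = 67.82∠-121.3° V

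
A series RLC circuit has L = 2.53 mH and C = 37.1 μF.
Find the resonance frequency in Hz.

Step 1 — Resonance condition Im(Z)=0 gives ω₀ = 1/√(LC).
Step 2 — ω₀ = 1/√(0.00253·3.71e-05) = 3264 rad/s.
Step 3 — f₀ = ω₀/(2π) = 519.5 Hz.

f₀ = 519.5 Hz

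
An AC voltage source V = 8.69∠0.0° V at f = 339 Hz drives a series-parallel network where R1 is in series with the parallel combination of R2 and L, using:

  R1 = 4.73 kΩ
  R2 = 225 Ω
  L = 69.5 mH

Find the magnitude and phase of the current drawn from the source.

Step 1 — Angular frequency: ω = 2π·f = 2π·339 = 2130 rad/s.
Step 2 — Component impedances:
  R1: Z = R = 4730 Ω
  R2: Z = R = 225 Ω
  L: Z = jωL = j·2130·0.0695 = 0 + j148 Ω
Step 3 — Parallel branch: R2 || L = 1/(1/R2 + 1/L) = 67.97 + j103.3 Ω.
Step 4 — Series with R1: Z_total = R1 + (R2 || L) = 4798 + j103.3 Ω = 4799∠1.2° Ω.
Step 5 — Source phasor: V = 8.69∠0.0° V = 8.69 V.
Step 6 — Ohm's law: I = V / Z_total = (8.69) / (4798 + j103.3) = 0.00181 - j3.898e-05 A.
Step 7 — Convert to polar: |I| = 0.001811 A, ∠I = -1.2°.

I = 0.001811∠-1.2° A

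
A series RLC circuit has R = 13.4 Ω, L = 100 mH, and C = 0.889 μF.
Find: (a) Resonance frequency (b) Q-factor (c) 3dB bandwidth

Step 1 — Resonance: ω₀ = 1/√(LC) = 1/√(0.1·8.89e-07) = 3354 rad/s.
Step 2 — f₀ = ω₀/(2π) = 533.8 Hz.
Step 3 — Series Q: Q = ω₀L/R = 3354·0.1/13.4 = 25.03.
Step 4 — Bandwidth: Δω = ω₀/Q = 134 rad/s; BW = Δω/(2π) = 21.33 Hz.

(a) f₀ = 533.8 Hz  (b) Q = 25.03  (c) BW = 21.33 Hz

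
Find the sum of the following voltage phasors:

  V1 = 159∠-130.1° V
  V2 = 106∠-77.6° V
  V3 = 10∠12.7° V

Step 1 — Convert each phasor to rectangular form:
  V1 = 159·(cos(-130.1°) + j·sin(-130.1°)) = -102.4 - j121.6 V
  V2 = 106·(cos(-77.6°) + j·sin(-77.6°)) = 22.76 - j103.5 V
  V3 = 10·(cos(12.7°) + j·sin(12.7°)) = 9.755 + j2.198 V
Step 2 — Sum components: V_total = -69.9 - j223 V.
Step 3 — Convert to polar: |V_total| = 233.7 V, ∠V_total = -107.4°.

V_total = 233.7∠-107.4° V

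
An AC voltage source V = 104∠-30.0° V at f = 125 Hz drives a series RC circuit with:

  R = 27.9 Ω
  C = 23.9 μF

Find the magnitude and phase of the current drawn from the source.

Step 1 — Angular frequency: ω = 2π·f = 2π·125 = 785.4 rad/s.
Step 2 — Component impedances:
  R: Z = R = 27.9 Ω
  C: Z = 1/(jωC) = -j/(ω·C) = 0 - j53.27 Ω
Step 3 — Series combination: Z_total = R + C = 27.9 - j53.27 Ω = 60.14∠-62.4° Ω.
Step 4 — Source phasor: V = 104∠-30.0° V = 90.07 - j52 V.
Step 5 — Ohm's law: I = V / Z_total = (90.07 - j52) / (27.9 - j53.27) = 1.461 + j0.9256 A.
Step 6 — Convert to polar: |I| = 1.729 A, ∠I = 32.4°.

I = 1.729∠32.4° A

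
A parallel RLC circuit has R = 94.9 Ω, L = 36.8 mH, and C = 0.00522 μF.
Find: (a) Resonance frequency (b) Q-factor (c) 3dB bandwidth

Step 1 — Resonance: ω₀ = 1/√(LC) = 1/√(0.0368·5.22e-09) = 7.215e+04 rad/s.
Step 2 — f₀ = ω₀/(2π) = 1.148e+04 Hz.
Step 3 — Parallel Q: Q = R/(ω₀L) = 94.9/(7.215e+04·0.0368) = 0.03574.
Step 4 — Bandwidth: Δω = ω₀/Q = 2.019e+06 rad/s; BW = Δω/(2π) = 3.213e+05 Hz.

(a) f₀ = 1.148e+04 Hz  (b) Q = 0.03574  (c) BW = 3.213e+05 Hz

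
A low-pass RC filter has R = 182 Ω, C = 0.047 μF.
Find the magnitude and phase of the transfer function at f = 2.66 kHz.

Step 1 — Angular frequency: ω = 2π·2660 = 1.671e+04 rad/s.
Step 2 — Transfer function: H(jω) = 1/(1 + jωRC).
Step 3 — Denominator: 1 + jωRC = 1 + j·1.671e+04·182·4.7e-08 = 1 + j0.143.
Step 4 — H = 0.98 - j0.1401.
Step 5 — Magnitude: |H| = 0.9899 (-0.1 dB); phase: φ = -8.1°.

|H| = 0.9899 (-0.1 dB), φ = -8.1°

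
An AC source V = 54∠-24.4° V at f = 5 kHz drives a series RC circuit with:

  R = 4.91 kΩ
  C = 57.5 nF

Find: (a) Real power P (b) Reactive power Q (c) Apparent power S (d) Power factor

Step 1 — Angular frequency: ω = 2π·f = 2π·5000 = 3.142e+04 rad/s.
Step 2 — Component impedances:
  R: Z = R = 4910 Ω
  C: Z = 1/(jωC) = -j/(ω·C) = 0 - j553.6 Ω
Step 3 — Series combination: Z_total = R + C = 4910 - j553.6 Ω = 4941∠-6.4° Ω.
Step 4 — Source phasor: V = 54∠-24.4° V = 49.18 - j22.31 V.
Step 5 — Current: I = V / Z = 0.0104 - j0.003371 A = 0.01093∠-18.0° A.
Step 6 — Complex power: S = V·I* = 0.5864 - j0.06612 VA.
Step 7 — Real power: P = Re(S) = 0.5864 W.
Step 8 — Reactive power: Q = Im(S) = -0.06612 VAR.
Step 9 — Apparent power: |S| = 0.5902 VA.
Step 10 — Power factor: PF = P/|S| = 0.9937 (leading).

(a) P = 0.5864 W  (b) Q = -0.06612 VAR  (c) S = 0.5902 VA  (d) PF = 0.9937 (leading)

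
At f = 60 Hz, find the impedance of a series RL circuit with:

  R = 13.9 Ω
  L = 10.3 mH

Step 1 — Angular frequency: ω = 2π·f = 2π·60 = 377 rad/s.
Step 2 — Component impedances:
  R: Z = R = 13.9 Ω
  L: Z = jωL = j·377·0.0103 = 0 + j3.883 Ω
Step 3 — Series combination: Z_total = R + L = 13.9 + j3.883 Ω = 14.43∠15.6° Ω.

Z = 13.9 + j3.883 Ω = 14.43∠15.6° Ω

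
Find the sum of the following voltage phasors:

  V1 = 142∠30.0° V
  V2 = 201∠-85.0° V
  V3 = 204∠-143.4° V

Step 1 — Convert each phasor to rectangular form:
  V1 = 142·(cos(30.0°) + j·sin(30.0°)) = 123 + j71 V
  V2 = 201·(cos(-85.0°) + j·sin(-85.0°)) = 17.52 - j200.2 V
  V3 = 204·(cos(-143.4°) + j·sin(-143.4°)) = -163.8 - j121.6 V
Step 2 — Sum components: V_total = -23.28 - j250.9 V.
Step 3 — Convert to polar: |V_total| = 251.9 V, ∠V_total = -95.3°.

V_total = 251.9∠-95.3° V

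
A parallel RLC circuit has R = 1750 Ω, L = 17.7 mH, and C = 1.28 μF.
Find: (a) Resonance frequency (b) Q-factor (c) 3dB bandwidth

Step 1 — Resonance: ω₀ = 1/√(LC) = 1/√(0.0177·1.28e-06) = 6644 rad/s.
Step 2 — f₀ = ω₀/(2π) = 1057 Hz.
Step 3 — Parallel Q: Q = R/(ω₀L) = 1750/(6644·0.0177) = 14.88.
Step 4 — Bandwidth: Δω = ω₀/Q = 446.4 rad/s; BW = Δω/(2π) = 71.05 Hz.

(a) f₀ = 1057 Hz  (b) Q = 14.88  (c) BW = 71.05 Hz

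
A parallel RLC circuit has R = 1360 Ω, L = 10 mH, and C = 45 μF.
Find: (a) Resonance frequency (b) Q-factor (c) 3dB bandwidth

Step 1 — Resonance: ω₀ = 1/√(LC) = 1/√(0.01·4.5e-05) = 1491 rad/s.
Step 2 — f₀ = ω₀/(2π) = 237.3 Hz.
Step 3 — Parallel Q: Q = R/(ω₀L) = 1360/(1491·0.01) = 91.23.
Step 4 — Bandwidth: Δω = ω₀/Q = 16.34 rad/s; BW = Δω/(2π) = 2.601 Hz.

(a) f₀ = 237.3 Hz  (b) Q = 91.23  (c) BW = 2.601 Hz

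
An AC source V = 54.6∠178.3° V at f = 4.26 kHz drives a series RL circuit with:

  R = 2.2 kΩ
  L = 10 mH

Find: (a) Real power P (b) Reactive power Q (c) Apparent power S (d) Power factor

Step 1 — Angular frequency: ω = 2π·f = 2π·4260 = 2.677e+04 rad/s.
Step 2 — Component impedances:
  R: Z = R = 2200 Ω
  L: Z = jωL = j·2.677e+04·0.01 = 0 + j267.7 Ω
Step 3 — Series combination: Z_total = R + L = 2200 + j267.7 Ω = 2216∠6.9° Ω.
Step 4 — Source phasor: V = 54.6∠178.3° V = -54.58 + j1.62 V.
Step 5 — Current: I = V / Z = -0.02436 + j0.0037 A = 0.02464∠171.4° A.
Step 6 — Complex power: S = V·I* = 1.335 + j0.1625 VA.
Step 7 — Real power: P = Re(S) = 1.335 W.
Step 8 — Reactive power: Q = Im(S) = 0.1625 VAR.
Step 9 — Apparent power: |S| = 1.345 VA.
Step 10 — Power factor: PF = P/|S| = 0.9927 (lagging).

(a) P = 1.335 W  (b) Q = 0.1625 VAR  (c) S = 1.345 VA  (d) PF = 0.9927 (lagging)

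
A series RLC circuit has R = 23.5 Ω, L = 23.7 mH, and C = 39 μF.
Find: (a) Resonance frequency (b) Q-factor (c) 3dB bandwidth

Step 1 — Resonance: ω₀ = 1/√(LC) = 1/√(0.0237·3.9e-05) = 1040 rad/s.
Step 2 — f₀ = ω₀/(2π) = 165.5 Hz.
Step 3 — Series Q: Q = ω₀L/R = 1040·0.0237/23.5 = 1.049.
Step 4 — Bandwidth: Δω = ω₀/Q = 991.6 rad/s; BW = Δω/(2π) = 157.8 Hz.

(a) f₀ = 165.5 Hz  (b) Q = 1.049  (c) BW = 157.8 Hz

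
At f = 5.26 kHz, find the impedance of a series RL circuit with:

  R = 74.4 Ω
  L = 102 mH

Step 1 — Angular frequency: ω = 2π·f = 2π·5260 = 3.305e+04 rad/s.
Step 2 — Component impedances:
  R: Z = R = 74.4 Ω
  L: Z = jωL = j·3.305e+04·0.102 = 0 + j3371 Ω
Step 3 — Series combination: Z_total = R + L = 74.4 + j3371 Ω = 3372∠88.7° Ω.

Z = 74.4 + j3371 Ω = 3372∠88.7° Ω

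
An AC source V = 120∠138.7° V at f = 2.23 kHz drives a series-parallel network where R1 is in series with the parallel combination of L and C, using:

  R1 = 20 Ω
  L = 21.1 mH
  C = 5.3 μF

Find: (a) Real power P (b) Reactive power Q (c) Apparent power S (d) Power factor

Step 1 — Angular frequency: ω = 2π·f = 2π·2230 = 1.401e+04 rad/s.
Step 2 — Component impedances:
  R1: Z = R = 20 Ω
  L: Z = jωL = j·1.401e+04·0.0211 = 0 + j295.6 Ω
  C: Z = 1/(jωC) = -j/(ω·C) = 0 - j13.47 Ω
Step 3 — Parallel branch: L || C = 1/(1/L + 1/C) = 0 - j14.11 Ω.
Step 4 — Series with R1: Z_total = R1 + (L || C) = 20 - j14.11 Ω = 24.48∠-35.2° Ω.
Step 5 — Source phasor: V = 120∠138.7° V = -90.15 + j79.2 V.
Step 6 — Current: I = V / Z = -4.875 + j0.521 A = 4.903∠173.9° A.
Step 7 — Complex power: S = V·I* = 480.8 - j339.1 VA.
Step 8 — Real power: P = Re(S) = 480.8 W.
Step 9 — Reactive power: Q = Im(S) = -339.1 VAR.
Step 10 — Apparent power: |S| = 588.3 VA.
Step 11 — Power factor: PF = P/|S| = 0.8171 (leading).

(a) P = 480.8 W  (b) Q = -339.1 VAR  (c) S = 588.3 VA  (d) PF = 0.8171 (leading)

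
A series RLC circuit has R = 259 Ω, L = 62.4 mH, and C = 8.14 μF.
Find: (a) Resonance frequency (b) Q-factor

Step 1 — Resonance condition Im(Z)=0 gives ω₀ = 1/√(LC).
Step 2 — ω₀ = 1/√(0.0624·8.14e-06) = 1403 rad/s.
Step 3 — f₀ = ω₀/(2π) = 223.3 Hz.
Step 4 — Series Q: Q = ω₀L/R = 1403·0.0624/259 = 0.338.

(a) f₀ = 223.3 Hz  (b) Q = 0.338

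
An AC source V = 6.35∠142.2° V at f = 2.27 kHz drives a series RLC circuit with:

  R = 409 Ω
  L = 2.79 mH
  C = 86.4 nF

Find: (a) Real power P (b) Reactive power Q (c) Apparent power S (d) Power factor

Step 1 — Angular frequency: ω = 2π·f = 2π·2270 = 1.426e+04 rad/s.
Step 2 — Component impedances:
  R: Z = R = 409 Ω
  L: Z = jωL = j·1.426e+04·0.00279 = 0 + j39.79 Ω
  C: Z = 1/(jωC) = -j/(ω·C) = 0 - j811.5 Ω
Step 3 — Series combination: Z_total = R + L + C = 409 - j771.7 Ω = 873.4∠-62.1° Ω.
Step 4 — Source phasor: V = 6.35∠142.2° V = -5.017 + j3.892 V.
Step 5 — Current: I = V / Z = -0.006628 - j0.002989 A = 0.007271∠-155.7° A.
Step 6 — Complex power: S = V·I* = 0.02162 - j0.04079 VA.
Step 7 — Real power: P = Re(S) = 0.02162 W.
Step 8 — Reactive power: Q = Im(S) = -0.04079 VAR.
Step 9 — Apparent power: |S| = 0.04617 VA.
Step 10 — Power factor: PF = P/|S| = 0.4683 (leading).

(a) P = 0.02162 W  (b) Q = -0.04079 VAR  (c) S = 0.04617 VA  (d) PF = 0.4683 (leading)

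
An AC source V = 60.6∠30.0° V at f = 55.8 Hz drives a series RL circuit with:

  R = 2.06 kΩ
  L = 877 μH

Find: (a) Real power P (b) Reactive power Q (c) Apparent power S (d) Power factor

Step 1 — Angular frequency: ω = 2π·f = 2π·55.8 = 350.6 rad/s.
Step 2 — Component impedances:
  R: Z = R = 2060 Ω
  L: Z = jωL = j·350.6·0.000877 = 0 + j0.3075 Ω
Step 3 — Series combination: Z_total = R + L = 2060 + j0.3075 Ω = 2060∠0.0° Ω.
Step 4 — Source phasor: V = 60.6∠30.0° V = 52.48 + j30.3 V.
Step 5 — Current: I = V / Z = 0.02548 + j0.0147 A = 0.02942∠30.0° A.
Step 6 — Complex power: S = V·I* = 1.783 + j0.0002661 VA.
Step 7 — Real power: P = Re(S) = 1.783 W.
Step 8 — Reactive power: Q = Im(S) = 0.0002661 VAR.
Step 9 — Apparent power: |S| = 1.783 VA.
Step 10 — Power factor: PF = P/|S| = 1 (lagging).

(a) P = 1.783 W  (b) Q = 0.0002661 VAR  (c) S = 1.783 VA  (d) PF = 1 (lagging)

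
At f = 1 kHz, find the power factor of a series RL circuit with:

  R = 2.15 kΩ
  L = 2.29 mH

Step 1 — Angular frequency: ω = 2π·f = 2π·1000 = 6283 rad/s.
Step 2 — Component impedances:
  R: Z = R = 2150 Ω
  L: Z = jωL = j·6283·0.00229 = 0 + j14.39 Ω
Step 3 — Series combination: Z_total = R + L = 2150 + j14.39 Ω = 2150∠0.4° Ω.
Step 4 — Power factor: PF = cos(φ) = Re(Z)/|Z| = 2150/2150 = 1.
Step 5 — Type: Im(Z) = 14.39 ⇒ lagging (phase φ = 0.4°).

PF = 1 (lagging, φ = 0.4°)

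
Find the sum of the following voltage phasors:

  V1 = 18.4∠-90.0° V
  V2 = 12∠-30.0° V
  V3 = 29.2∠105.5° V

Step 1 — Convert each phasor to rectangular form:
  V1 = 18.4·(cos(-90.0°) + j·sin(-90.0°)) = 0 - j18.4 V
  V2 = 12·(cos(-30.0°) + j·sin(-30.0°)) = 10.39 - j6 V
  V3 = 29.2·(cos(105.5°) + j·sin(105.5°)) = -7.803 + j28.14 V
Step 2 — Sum components: V_total = 2.589 + j3.738 V.
Step 3 — Convert to polar: |V_total| = 4.547 V, ∠V_total = 55.3°.

V_total = 4.547∠55.3° V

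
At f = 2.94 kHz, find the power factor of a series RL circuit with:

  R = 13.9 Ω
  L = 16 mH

Step 1 — Angular frequency: ω = 2π·f = 2π·2940 = 1.847e+04 rad/s.
Step 2 — Component impedances:
  R: Z = R = 13.9 Ω
  L: Z = jωL = j·1.847e+04·0.016 = 0 + j295.6 Ω
Step 3 — Series combination: Z_total = R + L = 13.9 + j295.6 Ω = 295.9∠87.3° Ω.
Step 4 — Power factor: PF = cos(φ) = Re(Z)/|Z| = 13.9/295.9 = 0.04698.
Step 5 — Type: Im(Z) = 295.6 ⇒ lagging (phase φ = 87.3°).

PF = 0.04698 (lagging, φ = 87.3°)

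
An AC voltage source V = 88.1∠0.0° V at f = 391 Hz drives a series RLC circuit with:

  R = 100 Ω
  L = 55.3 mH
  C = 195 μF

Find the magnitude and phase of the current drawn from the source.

Step 1 — Angular frequency: ω = 2π·f = 2π·391 = 2457 rad/s.
Step 2 — Component impedances:
  R: Z = R = 100 Ω
  L: Z = jωL = j·2457·0.0553 = 0 + j135.9 Ω
  C: Z = 1/(jωC) = -j/(ω·C) = 0 - j2.087 Ω
Step 3 — Series combination: Z_total = R + L + C = 100 + j133.8 Ω = 167∠53.2° Ω.
Step 4 — Source phasor: V = 88.1∠0.0° V = 88.1 V.
Step 5 — Ohm's law: I = V / Z_total = (88.1) / (100 + j133.8) = 0.3158 - j0.4225 A.
Step 6 — Convert to polar: |I| = 0.5275 A, ∠I = -53.2°.

I = 0.5275∠-53.2° A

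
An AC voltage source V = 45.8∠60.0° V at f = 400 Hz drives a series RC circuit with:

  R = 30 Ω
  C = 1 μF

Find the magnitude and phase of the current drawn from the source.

Step 1 — Angular frequency: ω = 2π·f = 2π·400 = 2513 rad/s.
Step 2 — Component impedances:
  R: Z = R = 30 Ω
  C: Z = 1/(jωC) = -j/(ω·C) = 0 - j397.9 Ω
Step 3 — Series combination: Z_total = R + C = 30 - j397.9 Ω = 399∠-85.7° Ω.
Step 4 — Source phasor: V = 45.8∠60.0° V = 22.9 + j39.66 V.
Step 5 — Ohm's law: I = V / Z_total = (22.9 + j39.66) / (30 - j397.9) = -0.09481 + j0.0647 A.
Step 6 — Convert to polar: |I| = 0.1148 A, ∠I = 145.7°.

I = 0.1148∠145.7° A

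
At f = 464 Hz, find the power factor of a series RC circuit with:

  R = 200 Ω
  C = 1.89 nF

Step 1 — Angular frequency: ω = 2π·f = 2π·464 = 2915 rad/s.
Step 2 — Component impedances:
  R: Z = R = 200 Ω
  C: Z = 1/(jωC) = -j/(ω·C) = 0 - j1.815e+05 Ω
Step 3 — Series combination: Z_total = R + C = 200 - j1.815e+05 Ω = 1.815e+05∠-89.9° Ω.
Step 4 — Power factor: PF = cos(φ) = Re(Z)/|Z| = 200/1.815e+05 = 0.001102.
Step 5 — Type: Im(Z) = -1.815e+05 ⇒ leading (phase φ = -89.9°).

PF = 0.001102 (leading, φ = -89.9°)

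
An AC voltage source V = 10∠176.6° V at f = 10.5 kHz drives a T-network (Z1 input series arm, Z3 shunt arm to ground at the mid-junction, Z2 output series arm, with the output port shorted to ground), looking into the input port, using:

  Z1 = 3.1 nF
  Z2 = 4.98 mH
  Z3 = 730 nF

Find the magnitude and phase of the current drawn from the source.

Step 1 — Angular frequency: ω = 2π·f = 2π·1.05e+04 = 6.597e+04 rad/s.
Step 2 — Component impedances:
  Z1: Z = 1/(jωC) = -j/(ω·C) = 0 - j4890 Ω
  Z2: Z = jωL = j·6.597e+04·0.00498 = 0 + j328.5 Ω
  Z3: Z = 1/(jωC) = -j/(ω·C) = 0 - j20.76 Ω
Step 3 — With the output port shorted to ground, the output series arm Z2 runs from the junction to ground; the shunt arm Z3 also runs from the junction to ground. They appear in parallel: Z3 || Z2 = 0 - j22.16 Ω.
Step 4 — Series with input arm Z1: Z_in = Z1 + (Z3 || Z2) = 0 - j4912 Ω = 4912∠-90.0° Ω.
Step 5 — Source phasor: V = 10∠176.6° V = -9.982 + j0.5931 V.
Step 6 — Ohm's law: I = V / Z_total = (-9.982 + j0.5931) / (0 - j4912) = -0.0001207 - j0.002032 A.
Step 7 — Convert to polar: |I| = 0.002036 A, ∠I = -93.4°.

I = 0.002036∠-93.4° A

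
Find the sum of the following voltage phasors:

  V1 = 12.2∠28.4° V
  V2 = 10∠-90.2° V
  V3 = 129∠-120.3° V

Step 1 — Convert each phasor to rectangular form:
  V1 = 12.2·(cos(28.4°) + j·sin(28.4°)) = 10.73 + j5.803 V
  V2 = 10·(cos(-90.2°) + j·sin(-90.2°)) = -0.03491 - j10 V
  V3 = 129·(cos(-120.3°) + j·sin(-120.3°)) = -65.08 - j111.4 V
Step 2 — Sum components: V_total = -54.39 - j115.6 V.
Step 3 — Convert to polar: |V_total| = 127.7 V, ∠V_total = -115.2°.

V_total = 127.7∠-115.2° V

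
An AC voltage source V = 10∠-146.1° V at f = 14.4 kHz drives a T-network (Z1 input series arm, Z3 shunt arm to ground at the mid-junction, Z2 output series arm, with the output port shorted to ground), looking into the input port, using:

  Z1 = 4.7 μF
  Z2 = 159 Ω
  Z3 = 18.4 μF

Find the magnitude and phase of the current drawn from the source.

Step 1 — Angular frequency: ω = 2π·f = 2π·1.44e+04 = 9.048e+04 rad/s.
Step 2 — Component impedances:
  Z1: Z = 1/(jωC) = -j/(ω·C) = 0 - j2.352 Ω
  Z2: Z = R = 159 Ω
  Z3: Z = 1/(jωC) = -j/(ω·C) = 0 - j0.6007 Ω
Step 3 — With the output port shorted to ground, the output series arm Z2 runs from the junction to ground; the shunt arm Z3 also runs from the junction to ground. They appear in parallel: Z3 || Z2 = 0.002269 - j0.6007 Ω.
Step 4 — Series with input arm Z1: Z_in = Z1 + (Z3 || Z2) = 0.002269 - j2.952 Ω = 2.952∠-90.0° Ω.
Step 5 — Source phasor: V = 10∠-146.1° V = -8.3 - j5.577 V.
Step 6 — Ohm's law: I = V / Z_total = (-8.3 - j5.577) / (0.002269 - j2.952) = 1.887 - j2.813 A.
Step 7 — Convert to polar: |I| = 3.387 A, ∠I = -56.1°.

I = 3.387∠-56.1° A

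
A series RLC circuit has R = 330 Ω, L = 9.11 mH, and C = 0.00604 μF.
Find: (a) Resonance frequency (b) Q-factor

Step 1 — Resonance condition Im(Z)=0 gives ω₀ = 1/√(LC).
Step 2 — ω₀ = 1/√(0.00911·6.04e-09) = 1.348e+05 rad/s.
Step 3 — f₀ = ω₀/(2π) = 2.146e+04 Hz.
Step 4 — Series Q: Q = ω₀L/R = 1.348e+05·0.00911/330 = 3.722.

(a) f₀ = 2.146e+04 Hz  (b) Q = 3.722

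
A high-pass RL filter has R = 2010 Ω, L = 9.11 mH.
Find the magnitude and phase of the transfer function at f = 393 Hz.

Step 1 — Angular frequency: ω = 2π·393 = 2469 rad/s.
Step 2 — Transfer function: H(jω) = jωL/(R + jωL).
Step 3 — Numerator jωL = j·22.5; denominator R + jωL = 2010 + j22.5.
Step 4 — H = 0.0001252 + j0.01119.
Step 5 — Magnitude: |H| = 0.01119 (-39.0 dB); phase: φ = 89.4°.

|H| = 0.01119 (-39.0 dB), φ = 89.4°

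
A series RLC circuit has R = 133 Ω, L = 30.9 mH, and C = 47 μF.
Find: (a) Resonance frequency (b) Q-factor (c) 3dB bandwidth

Step 1 — Resonance: ω₀ = 1/√(LC) = 1/√(0.0309·4.7e-05) = 829.8 rad/s.
Step 2 — f₀ = ω₀/(2π) = 132.1 Hz.
Step 3 — Series Q: Q = ω₀L/R = 829.8·0.0309/133 = 0.1928.
Step 4 — Bandwidth: Δω = ω₀/Q = 4304 rad/s; BW = Δω/(2π) = 685 Hz.

(a) f₀ = 132.1 Hz  (b) Q = 0.1928  (c) BW = 685 Hz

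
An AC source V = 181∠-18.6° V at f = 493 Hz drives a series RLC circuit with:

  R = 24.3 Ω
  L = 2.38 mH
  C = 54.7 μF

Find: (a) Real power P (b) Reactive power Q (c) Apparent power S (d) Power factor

Step 1 — Angular frequency: ω = 2π·f = 2π·493 = 3098 rad/s.
Step 2 — Component impedances:
  R: Z = R = 24.3 Ω
  L: Z = jωL = j·3098·0.00238 = 0 + j7.372 Ω
  C: Z = 1/(jωC) = -j/(ω·C) = 0 - j5.902 Ω
Step 3 — Series combination: Z_total = R + L + C = 24.3 + j1.47 Ω = 24.34∠3.5° Ω.
Step 4 — Source phasor: V = 181∠-18.6° V = 171.5 - j57.73 V.
Step 5 — Current: I = V / Z = 6.891 - j2.793 A = 7.435∠-22.1° A.
Step 6 — Complex power: S = V·I* = 1343 + j81.29 VA.
Step 7 — Real power: P = Re(S) = 1343 W.
Step 8 — Reactive power: Q = Im(S) = 81.29 VAR.
Step 9 — Apparent power: |S| = 1346 VA.
Step 10 — Power factor: PF = P/|S| = 0.9982 (lagging).

(a) P = 1343 W  (b) Q = 81.29 VAR  (c) S = 1346 VA  (d) PF = 0.9982 (lagging)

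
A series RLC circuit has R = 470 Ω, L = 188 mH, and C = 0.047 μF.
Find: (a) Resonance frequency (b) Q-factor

Step 1 — Resonance condition Im(Z)=0 gives ω₀ = 1/√(LC).
Step 2 — ω₀ = 1/√(0.188·4.7e-08) = 1.064e+04 rad/s.
Step 3 — f₀ = ω₀/(2π) = 1693 Hz.
Step 4 — Series Q: Q = ω₀L/R = 1.064e+04·0.188/470 = 4.255.

(a) f₀ = 1693 Hz  (b) Q = 4.255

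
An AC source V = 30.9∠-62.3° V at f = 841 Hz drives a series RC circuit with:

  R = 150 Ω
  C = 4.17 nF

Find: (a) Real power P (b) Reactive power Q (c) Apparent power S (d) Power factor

Step 1 — Angular frequency: ω = 2π·f = 2π·841 = 5284 rad/s.
Step 2 — Component impedances:
  R: Z = R = 150 Ω
  C: Z = 1/(jωC) = -j/(ω·C) = 0 - j4.538e+04 Ω
Step 3 — Series combination: Z_total = R + C = 150 - j4.538e+04 Ω = 4.538e+04∠-89.8° Ω.
Step 4 — Source phasor: V = 30.9∠-62.3° V = 14.36 - j27.36 V.
Step 5 — Current: I = V / Z = 0.0006039 + j0.0003145 A = 0.0006809∠27.5° A.
Step 6 — Complex power: S = V·I* = 6.954e-05 - j0.02104 VA.
Step 7 — Real power: P = Re(S) = 6.954e-05 W.
Step 8 — Reactive power: Q = Im(S) = -0.02104 VAR.
Step 9 — Apparent power: |S| = 0.02104 VA.
Step 10 — Power factor: PF = P/|S| = 0.003305 (leading).

(a) P = 6.954e-05 W  (b) Q = -0.02104 VAR  (c) S = 0.02104 VA  (d) PF = 0.003305 (leading)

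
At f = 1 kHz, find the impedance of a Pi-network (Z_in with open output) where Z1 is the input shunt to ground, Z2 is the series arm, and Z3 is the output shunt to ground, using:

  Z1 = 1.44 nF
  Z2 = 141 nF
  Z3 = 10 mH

Step 1 — Angular frequency: ω = 2π·f = 2π·1000 = 6283 rad/s.
Step 2 — Component impedances:
  Z1: Z = 1/(jωC) = -j/(ω·C) = 0 - j1.105e+05 Ω
  Z2: Z = 1/(jωC) = -j/(ω·C) = 0 - j1129 Ω
  Z3: Z = jωL = j·6283·0.01 = 0 + j62.83 Ω
Step 3 — With open output, the series arm Z2 and the output shunt Z3 appear in series to ground: Z2 + Z3 = 0 - j1066 Ω.
Step 4 — Parallel with input shunt Z1: Z_in = Z1 || (Z2 + Z3) = 0 - j1056 Ω = 1056∠-90.0° Ω.

Z = 0 - j1056 Ω = 1056∠-90.0° Ω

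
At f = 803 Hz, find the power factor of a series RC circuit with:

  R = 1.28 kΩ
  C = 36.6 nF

Step 1 — Angular frequency: ω = 2π·f = 2π·803 = 5045 rad/s.
Step 2 — Component impedances:
  R: Z = R = 1280 Ω
  C: Z = 1/(jωC) = -j/(ω·C) = 0 - j5415 Ω
Step 3 — Series combination: Z_total = R + C = 1280 - j5415 Ω = 5565∠-76.7° Ω.
Step 4 — Power factor: PF = cos(φ) = Re(Z)/|Z| = 1280/5565 = 0.23.
Step 5 — Type: Im(Z) = -5415 ⇒ leading (phase φ = -76.7°).

PF = 0.23 (leading, φ = -76.7°)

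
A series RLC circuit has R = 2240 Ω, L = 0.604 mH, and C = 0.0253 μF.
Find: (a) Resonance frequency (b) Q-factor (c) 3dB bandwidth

Step 1 — Resonance condition Im(Z)=0 gives ω₀ = 1/√(LC).
Step 2 — ω₀ = 1/√(0.000604·2.53e-08) = 2.558e+05 rad/s.
Step 3 — f₀ = ω₀/(2π) = 4.071e+04 Hz.
Step 4 — Series Q: Q = ω₀L/R = 2.558e+05·0.000604/2240 = 0.06898.
Step 5 — 3dB bandwidth: Δω = ω₀/Q = 3.709e+06 rad/s; BW = Δω/(2π) = 5.902e+05 Hz.

(a) f₀ = 4.071e+04 Hz  (b) Q = 0.06898  (c) BW = 5.902e+05 Hz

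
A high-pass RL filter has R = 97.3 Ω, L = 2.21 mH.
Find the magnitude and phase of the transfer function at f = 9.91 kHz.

Step 1 — Angular frequency: ω = 2π·9910 = 6.227e+04 rad/s.
Step 2 — Transfer function: H(jω) = jωL/(R + jωL).
Step 3 — Numerator jωL = j·137.6; denominator R + jωL = 97.3 + j137.6.
Step 4 — H = 0.6667 + j0.4714.
Step 5 — Magnitude: |H| = 0.8165 (-1.8 dB); phase: φ = 35.3°.

|H| = 0.8165 (-1.8 dB), φ = 35.3°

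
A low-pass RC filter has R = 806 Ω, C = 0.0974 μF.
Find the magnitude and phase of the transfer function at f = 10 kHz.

Step 1 — Angular frequency: ω = 2π·1e+04 = 6.283e+04 rad/s.
Step 2 — Transfer function: H(jω) = 1/(1 + jωRC).
Step 3 — Denominator: 1 + jωRC = 1 + j·6.283e+04·806·9.74e-08 = 1 + j4.933.
Step 4 — H = 0.03948 - j0.1947.
Step 5 — Magnitude: |H| = 0.1987 (-14.0 dB); phase: φ = -78.5°.

|H| = 0.1987 (-14.0 dB), φ = -78.5°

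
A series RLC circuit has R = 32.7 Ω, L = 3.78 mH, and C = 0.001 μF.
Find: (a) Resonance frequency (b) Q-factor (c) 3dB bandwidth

Step 1 — Resonance: ω₀ = 1/√(LC) = 1/√(0.00378·1e-09) = 5.143e+05 rad/s.
Step 2 — f₀ = ω₀/(2π) = 8.186e+04 Hz.
Step 3 — Series Q: Q = ω₀L/R = 5.143e+05·0.00378/32.7 = 59.46.
Step 4 — Bandwidth: Δω = ω₀/Q = 8651 rad/s; BW = Δω/(2π) = 1377 Hz.

(a) f₀ = 8.186e+04 Hz  (b) Q = 59.46  (c) BW = 1377 Hz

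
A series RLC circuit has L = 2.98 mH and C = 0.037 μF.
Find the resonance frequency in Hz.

Step 1 — Resonance condition Im(Z)=0 gives ω₀ = 1/√(LC).
Step 2 — ω₀ = 1/√(0.00298·3.7e-08) = 9.523e+04 rad/s.
Step 3 — f₀ = ω₀/(2π) = 1.516e+04 Hz.

f₀ = 1.516e+04 Hz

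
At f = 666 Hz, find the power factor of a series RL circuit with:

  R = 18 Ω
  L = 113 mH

Step 1 — Angular frequency: ω = 2π·f = 2π·666 = 4185 rad/s.
Step 2 — Component impedances:
  R: Z = R = 18 Ω
  L: Z = jωL = j·4185·0.113 = 0 + j472.9 Ω
Step 3 — Series combination: Z_total = R + L = 18 + j472.9 Ω = 473.2∠87.8° Ω.
Step 4 — Power factor: PF = cos(φ) = Re(Z)/|Z| = 18/473.2 = 0.03804.
Step 5 — Type: Im(Z) = 472.9 ⇒ lagging (phase φ = 87.8°).

PF = 0.03804 (lagging, φ = 87.8°)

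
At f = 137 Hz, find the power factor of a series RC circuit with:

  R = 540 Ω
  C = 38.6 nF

Step 1 — Angular frequency: ω = 2π·f = 2π·137 = 860.8 rad/s.
Step 2 — Component impedances:
  R: Z = R = 540 Ω
  C: Z = 1/(jωC) = -j/(ω·C) = 0 - j3.01e+04 Ω
Step 3 — Series combination: Z_total = R + C = 540 - j3.01e+04 Ω = 3.01e+04∠-89.0° Ω.
Step 4 — Power factor: PF = cos(φ) = Re(Z)/|Z| = 540/3.01e+04 = 0.01794.
Step 5 — Type: Im(Z) = -3.01e+04 ⇒ leading (phase φ = -89.0°).

PF = 0.01794 (leading, φ = -89.0°)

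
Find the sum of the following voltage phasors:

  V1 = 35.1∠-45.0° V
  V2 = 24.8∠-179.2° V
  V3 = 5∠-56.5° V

Step 1 — Convert each phasor to rectangular form:
  V1 = 35.1·(cos(-45.0°) + j·sin(-45.0°)) = 24.82 - j24.82 V
  V2 = 24.8·(cos(-179.2°) + j·sin(-179.2°)) = -24.8 - j0.3463 V
  V3 = 5·(cos(-56.5°) + j·sin(-56.5°)) = 2.76 - j4.169 V
Step 2 — Sum components: V_total = 2.782 - j29.34 V.
Step 3 — Convert to polar: |V_total| = 29.47 V, ∠V_total = -84.6°.

V_total = 29.47∠-84.6° V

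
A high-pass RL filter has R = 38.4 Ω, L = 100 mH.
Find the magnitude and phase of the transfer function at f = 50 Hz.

Step 1 — Angular frequency: ω = 2π·50 = 314.2 rad/s.
Step 2 — Transfer function: H(jω) = jωL/(R + jωL).
Step 3 — Numerator jωL = j·31.42; denominator R + jωL = 38.4 + j31.42.
Step 4 — H = 0.401 + j0.4901.
Step 5 — Magnitude: |H| = 0.6332 (-4.0 dB); phase: φ = 50.7°.

|H| = 0.6332 (-4.0 dB), φ = 50.7°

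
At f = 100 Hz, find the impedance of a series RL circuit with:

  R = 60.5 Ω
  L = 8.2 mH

Step 1 — Angular frequency: ω = 2π·f = 2π·100 = 628.3 rad/s.
Step 2 — Component impedances:
  R: Z = R = 60.5 Ω
  L: Z = jωL = j·628.3·0.0082 = 0 + j5.152 Ω
Step 3 — Series combination: Z_total = R + L = 60.5 + j5.152 Ω = 60.72∠4.9° Ω.

Z = 60.5 + j5.152 Ω = 60.72∠4.9° Ω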